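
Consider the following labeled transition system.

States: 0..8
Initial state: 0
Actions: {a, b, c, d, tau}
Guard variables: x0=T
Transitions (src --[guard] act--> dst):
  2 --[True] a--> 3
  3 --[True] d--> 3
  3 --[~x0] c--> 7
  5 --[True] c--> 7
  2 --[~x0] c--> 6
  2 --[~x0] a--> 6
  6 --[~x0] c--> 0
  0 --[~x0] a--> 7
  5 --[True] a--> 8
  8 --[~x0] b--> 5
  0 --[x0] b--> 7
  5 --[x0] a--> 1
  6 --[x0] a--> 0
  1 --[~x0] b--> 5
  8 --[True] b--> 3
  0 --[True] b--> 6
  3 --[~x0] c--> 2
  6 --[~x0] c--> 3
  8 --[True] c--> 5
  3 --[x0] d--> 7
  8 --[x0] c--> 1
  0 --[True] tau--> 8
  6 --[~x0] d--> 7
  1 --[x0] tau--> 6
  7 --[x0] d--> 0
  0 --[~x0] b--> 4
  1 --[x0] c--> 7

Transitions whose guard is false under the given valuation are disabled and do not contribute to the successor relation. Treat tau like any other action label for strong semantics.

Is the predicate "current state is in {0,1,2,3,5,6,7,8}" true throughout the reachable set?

Answer: INVARIANT HOLDS

Trace:
Safe = {0,1,2,3,5,6,7,8}
Reachable = {0,1,3,5,6,7,8}
  0: ✓
  1: ✓
  3: ✓
  5: ✓
  6: ✓
  7: ✓
  8: ✓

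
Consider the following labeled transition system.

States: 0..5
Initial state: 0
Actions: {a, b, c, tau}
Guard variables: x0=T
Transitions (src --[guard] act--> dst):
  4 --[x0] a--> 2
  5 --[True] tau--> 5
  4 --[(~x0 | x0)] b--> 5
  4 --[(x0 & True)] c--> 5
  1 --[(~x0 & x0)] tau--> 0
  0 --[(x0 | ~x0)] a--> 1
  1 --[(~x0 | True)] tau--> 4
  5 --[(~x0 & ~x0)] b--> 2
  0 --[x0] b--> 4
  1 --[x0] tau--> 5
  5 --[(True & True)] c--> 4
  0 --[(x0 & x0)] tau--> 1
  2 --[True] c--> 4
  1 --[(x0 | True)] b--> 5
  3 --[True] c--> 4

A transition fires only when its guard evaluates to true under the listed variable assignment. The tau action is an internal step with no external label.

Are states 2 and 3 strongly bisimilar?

Bisimulation quotient by refinement:
  P[0] = {{0,1,2,3,4,5}}
  P[1] = {{0},{1},{2,3},{4},{5}}
stable after 2 split(s): 5 block(s)
2∈{2,3}, 3∈{2,3}

Answer: BISIMILAR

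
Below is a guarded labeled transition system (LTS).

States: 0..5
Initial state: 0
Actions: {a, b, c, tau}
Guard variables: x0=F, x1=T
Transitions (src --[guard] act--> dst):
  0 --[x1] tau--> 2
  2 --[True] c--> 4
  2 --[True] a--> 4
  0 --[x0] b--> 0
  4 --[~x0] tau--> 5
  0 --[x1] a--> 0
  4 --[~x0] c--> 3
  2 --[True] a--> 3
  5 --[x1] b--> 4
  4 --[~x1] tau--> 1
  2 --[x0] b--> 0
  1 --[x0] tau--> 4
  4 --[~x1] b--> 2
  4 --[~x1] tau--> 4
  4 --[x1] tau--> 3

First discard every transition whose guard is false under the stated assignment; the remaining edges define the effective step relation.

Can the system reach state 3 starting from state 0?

Answer: REACHABLE

Analysis:
After dropping false guards: 9 live edges.
depth 0: {0}
depth 1: {2}  cumulative {0,2}
depth 2: {3,4}  cumulative {0,2,3,4}
depth 3: {5}  cumulative {0,2,3,4,5}
R = {0,2,3,4,5}
Path to 3: tau·a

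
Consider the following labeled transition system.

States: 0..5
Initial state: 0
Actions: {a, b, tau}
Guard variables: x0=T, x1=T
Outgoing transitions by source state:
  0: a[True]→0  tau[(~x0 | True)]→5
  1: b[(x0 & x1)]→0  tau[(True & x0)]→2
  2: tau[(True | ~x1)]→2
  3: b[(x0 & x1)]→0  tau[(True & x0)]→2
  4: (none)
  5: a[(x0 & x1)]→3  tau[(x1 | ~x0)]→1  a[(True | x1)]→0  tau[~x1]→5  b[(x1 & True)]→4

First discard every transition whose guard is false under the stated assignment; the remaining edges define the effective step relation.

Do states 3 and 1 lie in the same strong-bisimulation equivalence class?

Answer: BISIMILAR

Trace:
Compute ~ classes (split until stable):
  P[0] = {{0,1,2,3,4,5}}
  P[1] = {{0},{1,3},{2},{4},{5}}
stable after 2 split(s): 5 block(s)
[3]={1,3}  [1]={1,3}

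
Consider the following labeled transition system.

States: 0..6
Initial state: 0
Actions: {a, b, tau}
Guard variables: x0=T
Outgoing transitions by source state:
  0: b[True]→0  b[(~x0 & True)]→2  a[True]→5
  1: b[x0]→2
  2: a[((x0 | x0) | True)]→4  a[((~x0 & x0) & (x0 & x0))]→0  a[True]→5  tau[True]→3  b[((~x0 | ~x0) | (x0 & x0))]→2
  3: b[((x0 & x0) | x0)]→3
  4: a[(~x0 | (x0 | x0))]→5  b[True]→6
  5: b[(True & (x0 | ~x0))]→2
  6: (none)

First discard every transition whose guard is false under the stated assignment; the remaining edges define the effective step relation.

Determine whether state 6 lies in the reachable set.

Answer: REACHABLE

Trace:
Guard filter leaves 11 enabled edge(s).
depth 0: {0}
depth 1: {5}  now seen {0,5}
depth 2: {2}  now seen {0,2,5}
depth 3: {3,4}  now seen {0,2,3,4,5}
depth 4: {6}  now seen {0,2,3,4,5,6}
Reach set: {0,2,3,4,5,6}
Path to 6: a·b·a·b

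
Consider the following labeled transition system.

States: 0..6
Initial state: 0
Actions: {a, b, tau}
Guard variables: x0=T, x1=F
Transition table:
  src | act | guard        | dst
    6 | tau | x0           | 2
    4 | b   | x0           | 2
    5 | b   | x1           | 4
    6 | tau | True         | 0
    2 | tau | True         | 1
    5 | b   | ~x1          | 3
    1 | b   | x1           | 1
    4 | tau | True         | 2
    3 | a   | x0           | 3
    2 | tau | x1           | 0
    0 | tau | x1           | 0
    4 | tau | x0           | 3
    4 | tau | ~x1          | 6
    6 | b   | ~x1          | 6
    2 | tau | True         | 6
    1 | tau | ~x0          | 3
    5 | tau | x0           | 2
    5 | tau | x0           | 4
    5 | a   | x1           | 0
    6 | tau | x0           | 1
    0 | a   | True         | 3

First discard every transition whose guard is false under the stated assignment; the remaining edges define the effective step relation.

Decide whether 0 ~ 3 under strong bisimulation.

Answer: BISIMILAR

Working:
Bisimulation quotient by refinement:
  round 0: {{0,1,2,3,4,5,6}}
  round 1: {{0,3},{1},{2},{4,5,6}}
  round 2: {{0,3},{1},{2},{4},{5},{6}}
stable after 3 split(s): 6 block(s)
0∈{0,3}, 3∈{0,3}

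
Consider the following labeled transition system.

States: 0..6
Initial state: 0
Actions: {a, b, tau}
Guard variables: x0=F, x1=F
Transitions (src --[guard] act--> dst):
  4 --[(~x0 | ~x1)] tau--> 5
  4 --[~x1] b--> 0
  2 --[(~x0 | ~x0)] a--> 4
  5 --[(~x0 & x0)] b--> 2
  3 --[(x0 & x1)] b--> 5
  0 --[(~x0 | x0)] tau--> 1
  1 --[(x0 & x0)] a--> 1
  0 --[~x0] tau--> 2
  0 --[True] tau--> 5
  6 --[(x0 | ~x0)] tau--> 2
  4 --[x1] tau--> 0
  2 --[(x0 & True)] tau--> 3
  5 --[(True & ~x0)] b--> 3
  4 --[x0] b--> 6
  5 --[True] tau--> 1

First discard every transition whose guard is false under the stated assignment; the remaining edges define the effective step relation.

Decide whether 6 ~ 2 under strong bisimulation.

Refine partition for ~:
  P[0] = {{0,1,2,3,4,5,6}}
  P[1] = {{0,6},{1,3},{2},{4,5}}
  P[2] = {{0},{1,3},{2},{4},{5},{6}}
6 equivalence class(es) (converged in 3)
class of 6: {6}; class of 2: {2}

Answer: NOT BISIMILAR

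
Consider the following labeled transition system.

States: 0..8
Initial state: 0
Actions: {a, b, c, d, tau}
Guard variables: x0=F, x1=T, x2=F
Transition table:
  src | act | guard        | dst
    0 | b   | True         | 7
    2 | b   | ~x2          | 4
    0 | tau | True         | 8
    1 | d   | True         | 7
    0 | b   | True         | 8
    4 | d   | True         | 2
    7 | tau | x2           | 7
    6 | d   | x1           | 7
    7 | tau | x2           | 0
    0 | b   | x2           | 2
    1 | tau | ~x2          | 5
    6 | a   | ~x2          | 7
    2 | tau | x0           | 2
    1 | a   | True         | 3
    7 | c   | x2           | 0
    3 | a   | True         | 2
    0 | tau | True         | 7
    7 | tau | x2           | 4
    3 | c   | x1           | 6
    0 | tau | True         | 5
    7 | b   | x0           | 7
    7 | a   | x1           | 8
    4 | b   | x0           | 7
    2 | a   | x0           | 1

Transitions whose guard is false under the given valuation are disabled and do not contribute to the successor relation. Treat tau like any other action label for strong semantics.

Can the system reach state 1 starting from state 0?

Guard filter leaves 15 enabled edge(s).
depth 0: {0}
depth 1: {5,7,8}  now seen {0,5,7,8}
R = {0,5,7,8}

Answer: UNREACHABLE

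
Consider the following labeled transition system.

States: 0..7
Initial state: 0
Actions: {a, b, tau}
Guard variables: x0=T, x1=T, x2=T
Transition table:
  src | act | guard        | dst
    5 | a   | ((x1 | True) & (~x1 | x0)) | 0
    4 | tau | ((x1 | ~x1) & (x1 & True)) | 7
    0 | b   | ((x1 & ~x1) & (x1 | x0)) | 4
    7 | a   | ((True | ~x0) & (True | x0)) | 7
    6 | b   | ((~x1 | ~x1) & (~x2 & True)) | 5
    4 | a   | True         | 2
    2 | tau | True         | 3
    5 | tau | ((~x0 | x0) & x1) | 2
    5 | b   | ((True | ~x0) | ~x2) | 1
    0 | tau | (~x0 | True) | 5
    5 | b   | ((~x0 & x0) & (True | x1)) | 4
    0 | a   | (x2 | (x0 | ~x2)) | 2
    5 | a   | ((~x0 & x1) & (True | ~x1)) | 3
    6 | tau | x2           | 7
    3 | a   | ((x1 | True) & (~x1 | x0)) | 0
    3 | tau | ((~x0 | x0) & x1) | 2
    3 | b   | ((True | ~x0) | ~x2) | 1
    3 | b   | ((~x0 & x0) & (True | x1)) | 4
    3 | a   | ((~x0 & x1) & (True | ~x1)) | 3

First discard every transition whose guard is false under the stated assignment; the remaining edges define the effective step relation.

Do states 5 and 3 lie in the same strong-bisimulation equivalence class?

Answer: BISIMILAR

Working:
Compute ~ classes (split until stable):
  π0 = {{0,1,2,3,4,5,6,7}}
  π1 = {{0,4},{1},{2,6},{3,5},{7}}
  π2 = {{0},{1},{2},{3,5},{4},{6},{7}}
Fixed point at round 3; 7 class(es).
class of 5: {3,5}; class of 3: {3,5}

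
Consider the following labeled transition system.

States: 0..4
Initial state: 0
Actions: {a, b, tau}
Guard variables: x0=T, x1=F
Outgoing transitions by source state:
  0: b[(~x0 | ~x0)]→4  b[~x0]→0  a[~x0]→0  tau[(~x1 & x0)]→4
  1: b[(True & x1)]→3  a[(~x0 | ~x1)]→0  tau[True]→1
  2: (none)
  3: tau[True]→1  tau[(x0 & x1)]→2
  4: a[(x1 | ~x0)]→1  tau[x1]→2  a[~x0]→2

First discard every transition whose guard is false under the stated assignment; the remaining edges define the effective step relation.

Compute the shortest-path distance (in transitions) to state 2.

Answer: UNREACHABLE

Trace:
BFS to 2:
  depth 0: {0}
  depth 1: {4}
2 never appears.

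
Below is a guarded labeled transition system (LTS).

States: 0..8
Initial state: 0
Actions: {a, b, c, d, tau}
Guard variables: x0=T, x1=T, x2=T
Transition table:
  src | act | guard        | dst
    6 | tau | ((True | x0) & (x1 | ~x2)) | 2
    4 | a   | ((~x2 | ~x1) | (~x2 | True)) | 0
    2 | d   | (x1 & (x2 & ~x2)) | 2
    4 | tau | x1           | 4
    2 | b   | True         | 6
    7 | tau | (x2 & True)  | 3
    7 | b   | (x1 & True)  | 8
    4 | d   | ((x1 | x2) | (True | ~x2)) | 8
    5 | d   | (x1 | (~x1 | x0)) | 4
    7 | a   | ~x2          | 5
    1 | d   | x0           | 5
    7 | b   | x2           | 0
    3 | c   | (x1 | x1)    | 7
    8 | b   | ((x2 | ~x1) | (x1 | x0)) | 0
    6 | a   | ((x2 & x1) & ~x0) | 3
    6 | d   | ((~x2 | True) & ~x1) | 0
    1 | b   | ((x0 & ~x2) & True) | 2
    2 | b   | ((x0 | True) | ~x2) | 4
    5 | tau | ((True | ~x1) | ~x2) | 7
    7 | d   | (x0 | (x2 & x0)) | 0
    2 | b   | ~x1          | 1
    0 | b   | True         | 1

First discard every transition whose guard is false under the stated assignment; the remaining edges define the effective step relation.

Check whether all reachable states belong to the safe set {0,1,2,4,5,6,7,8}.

Answer: INVARIANT VIOLATED at state 3

Trace:
Inv-set: {0,1,2,4,5,6,7,8}
Reachable = {0,1,3,4,5,7,8}
  0: ok
  1: ok
  3: VIOLATES
  4: ok
  5: ok
  7: ok
  8: ok
counterexample path to 3: b·d·tau·tau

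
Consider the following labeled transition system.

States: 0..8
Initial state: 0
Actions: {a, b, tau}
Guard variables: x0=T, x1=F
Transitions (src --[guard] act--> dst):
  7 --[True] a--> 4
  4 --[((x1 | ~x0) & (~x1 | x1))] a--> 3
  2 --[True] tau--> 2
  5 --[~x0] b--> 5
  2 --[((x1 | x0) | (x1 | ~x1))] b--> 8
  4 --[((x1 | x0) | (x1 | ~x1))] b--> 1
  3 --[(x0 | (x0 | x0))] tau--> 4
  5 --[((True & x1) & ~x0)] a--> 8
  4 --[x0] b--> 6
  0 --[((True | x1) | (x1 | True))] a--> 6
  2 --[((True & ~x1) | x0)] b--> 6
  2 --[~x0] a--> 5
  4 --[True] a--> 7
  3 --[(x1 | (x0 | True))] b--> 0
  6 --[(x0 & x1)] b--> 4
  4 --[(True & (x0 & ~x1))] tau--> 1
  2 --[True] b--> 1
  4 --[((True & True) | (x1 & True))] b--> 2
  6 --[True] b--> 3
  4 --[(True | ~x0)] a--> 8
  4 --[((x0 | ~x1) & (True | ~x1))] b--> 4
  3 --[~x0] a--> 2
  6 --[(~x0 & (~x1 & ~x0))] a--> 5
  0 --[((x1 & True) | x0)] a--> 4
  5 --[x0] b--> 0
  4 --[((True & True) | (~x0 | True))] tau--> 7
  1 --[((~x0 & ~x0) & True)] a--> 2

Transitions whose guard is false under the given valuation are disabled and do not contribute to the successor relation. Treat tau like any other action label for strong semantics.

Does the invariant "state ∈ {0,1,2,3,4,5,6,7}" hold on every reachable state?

Answer: INVARIANT VIOLATED at state 8

Analysis:
Safe = {0,1,2,3,4,5,6,7}
R = {0,1,2,3,4,6,7,8}
  0: ok
  1: ok
  2: ok
  3: ok
  4: ok
  6: ok
  7: ok
  8: ✗ unsafe
counterexample path to 8: a·a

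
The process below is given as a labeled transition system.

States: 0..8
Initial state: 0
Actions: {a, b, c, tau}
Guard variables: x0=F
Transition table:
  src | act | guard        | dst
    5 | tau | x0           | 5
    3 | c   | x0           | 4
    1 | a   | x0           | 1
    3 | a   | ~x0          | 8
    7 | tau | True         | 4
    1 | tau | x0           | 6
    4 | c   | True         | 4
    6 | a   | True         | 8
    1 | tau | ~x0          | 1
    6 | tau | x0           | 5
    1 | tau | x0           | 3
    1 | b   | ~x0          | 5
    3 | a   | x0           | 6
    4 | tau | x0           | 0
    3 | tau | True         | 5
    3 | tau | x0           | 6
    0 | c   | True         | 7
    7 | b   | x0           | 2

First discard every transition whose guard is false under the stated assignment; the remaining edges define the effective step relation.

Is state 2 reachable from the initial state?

8 transition(s) survive guard evaluation.
L0 = {0}
L1 = {7}  total {0,7}
L2 = {4}  total {0,4,7}
Reach set: {0,4,7}

Answer: UNREACHABLE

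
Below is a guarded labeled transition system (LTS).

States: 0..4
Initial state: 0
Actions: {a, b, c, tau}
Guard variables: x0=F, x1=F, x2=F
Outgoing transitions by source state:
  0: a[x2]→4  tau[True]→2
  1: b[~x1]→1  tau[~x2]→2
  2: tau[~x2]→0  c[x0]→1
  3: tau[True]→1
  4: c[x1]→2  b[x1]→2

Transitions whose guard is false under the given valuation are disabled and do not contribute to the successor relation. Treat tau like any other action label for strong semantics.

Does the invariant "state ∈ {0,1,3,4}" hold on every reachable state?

Allowed set {0,1,3,4}
Reachable = {0,2}
  0: safe
  2: VIOLATES
witness against invariant: tau → 2

Answer: INVARIANT VIOLATED at state 2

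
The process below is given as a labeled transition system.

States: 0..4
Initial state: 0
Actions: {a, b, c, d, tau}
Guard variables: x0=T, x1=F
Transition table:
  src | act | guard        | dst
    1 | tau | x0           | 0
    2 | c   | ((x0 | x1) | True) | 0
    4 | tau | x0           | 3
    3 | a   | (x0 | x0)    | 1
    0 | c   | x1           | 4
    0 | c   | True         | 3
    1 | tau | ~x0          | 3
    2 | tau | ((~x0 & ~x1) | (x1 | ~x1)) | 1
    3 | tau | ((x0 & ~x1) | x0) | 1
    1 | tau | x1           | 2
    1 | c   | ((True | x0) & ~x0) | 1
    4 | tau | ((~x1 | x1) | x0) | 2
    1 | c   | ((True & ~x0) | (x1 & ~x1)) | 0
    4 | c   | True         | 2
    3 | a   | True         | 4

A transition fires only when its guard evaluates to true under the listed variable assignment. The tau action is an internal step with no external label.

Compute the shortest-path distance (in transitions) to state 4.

BFS to 4:
  Layer 0: {0}
  Layer 1: {3}
  Layer 2: {1,4}
depth(4)=2, e.g. c·a

Answer: 2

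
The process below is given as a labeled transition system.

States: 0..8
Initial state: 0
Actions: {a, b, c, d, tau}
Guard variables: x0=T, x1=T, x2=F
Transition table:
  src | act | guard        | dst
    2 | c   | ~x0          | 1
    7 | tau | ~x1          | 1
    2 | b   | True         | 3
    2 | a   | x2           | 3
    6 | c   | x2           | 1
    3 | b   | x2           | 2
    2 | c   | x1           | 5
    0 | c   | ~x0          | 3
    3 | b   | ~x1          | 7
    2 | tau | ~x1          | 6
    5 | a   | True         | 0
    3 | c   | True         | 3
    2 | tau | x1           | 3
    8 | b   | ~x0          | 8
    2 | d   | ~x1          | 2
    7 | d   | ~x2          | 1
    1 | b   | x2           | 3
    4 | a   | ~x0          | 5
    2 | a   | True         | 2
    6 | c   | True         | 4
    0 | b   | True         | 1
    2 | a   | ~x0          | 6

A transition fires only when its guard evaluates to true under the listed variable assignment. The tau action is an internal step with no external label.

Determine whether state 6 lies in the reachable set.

Answer: UNREACHABLE

Trace:
After dropping false guards: 9 live edges.
depth 0: {0}
depth 1: {1}  now seen {0,1}
Reachable = {0,1}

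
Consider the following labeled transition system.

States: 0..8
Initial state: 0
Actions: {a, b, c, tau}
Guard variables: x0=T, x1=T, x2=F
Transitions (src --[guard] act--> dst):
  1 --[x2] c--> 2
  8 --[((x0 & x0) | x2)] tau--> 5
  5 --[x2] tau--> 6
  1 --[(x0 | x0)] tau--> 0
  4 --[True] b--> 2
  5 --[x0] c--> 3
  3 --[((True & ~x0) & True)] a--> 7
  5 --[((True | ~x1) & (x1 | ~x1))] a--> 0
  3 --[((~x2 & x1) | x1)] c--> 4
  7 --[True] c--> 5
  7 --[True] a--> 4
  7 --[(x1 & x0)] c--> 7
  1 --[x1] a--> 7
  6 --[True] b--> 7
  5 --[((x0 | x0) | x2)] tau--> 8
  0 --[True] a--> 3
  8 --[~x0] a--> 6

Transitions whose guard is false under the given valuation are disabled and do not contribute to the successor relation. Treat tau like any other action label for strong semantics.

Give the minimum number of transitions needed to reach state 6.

BFS to 6:
  depth 0: {0}
  depth 1: {3}
  depth 2: {4}
  depth 3: {2}
6 never appears.

Answer: UNREACHABLE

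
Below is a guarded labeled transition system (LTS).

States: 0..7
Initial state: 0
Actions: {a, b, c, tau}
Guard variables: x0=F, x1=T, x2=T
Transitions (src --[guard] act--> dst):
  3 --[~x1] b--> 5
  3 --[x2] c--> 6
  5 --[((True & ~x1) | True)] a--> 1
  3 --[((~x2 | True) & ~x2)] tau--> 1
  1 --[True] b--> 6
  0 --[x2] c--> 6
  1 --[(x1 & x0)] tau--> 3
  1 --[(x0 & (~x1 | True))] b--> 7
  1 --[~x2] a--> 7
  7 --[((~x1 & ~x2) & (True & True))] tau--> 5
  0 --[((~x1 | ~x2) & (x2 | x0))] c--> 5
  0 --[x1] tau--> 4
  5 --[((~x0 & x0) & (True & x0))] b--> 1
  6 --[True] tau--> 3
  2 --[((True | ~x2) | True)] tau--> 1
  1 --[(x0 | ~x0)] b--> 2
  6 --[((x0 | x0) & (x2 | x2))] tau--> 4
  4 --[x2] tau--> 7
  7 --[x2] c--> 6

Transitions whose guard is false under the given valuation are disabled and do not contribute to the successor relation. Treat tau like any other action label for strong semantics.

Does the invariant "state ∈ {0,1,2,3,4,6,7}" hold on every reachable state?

Allowed set {0,1,2,3,4,6,7}
Reach set: {0,3,4,6,7}
  0: ok
  3: ok
  4: ok
  6: ok
  7: ok

Answer: INVARIANT HOLDS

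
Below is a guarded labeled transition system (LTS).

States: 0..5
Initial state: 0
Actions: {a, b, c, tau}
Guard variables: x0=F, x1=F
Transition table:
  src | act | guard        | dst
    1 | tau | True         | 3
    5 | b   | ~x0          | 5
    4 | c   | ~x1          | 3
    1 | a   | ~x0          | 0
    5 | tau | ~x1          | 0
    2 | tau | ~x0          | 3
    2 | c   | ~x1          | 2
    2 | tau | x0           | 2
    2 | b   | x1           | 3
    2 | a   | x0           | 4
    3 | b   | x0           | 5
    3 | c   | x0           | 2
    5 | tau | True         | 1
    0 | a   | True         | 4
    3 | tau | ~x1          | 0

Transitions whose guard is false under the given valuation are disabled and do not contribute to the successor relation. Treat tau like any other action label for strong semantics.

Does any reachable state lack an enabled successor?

Answer: DEADLOCK-FREE

Trace:
R = {0,3,4}
  0: a→4  [1 exit(s)]
  3: tau→0  [1 exit(s)]
  4: c→3  [1 exit(s)]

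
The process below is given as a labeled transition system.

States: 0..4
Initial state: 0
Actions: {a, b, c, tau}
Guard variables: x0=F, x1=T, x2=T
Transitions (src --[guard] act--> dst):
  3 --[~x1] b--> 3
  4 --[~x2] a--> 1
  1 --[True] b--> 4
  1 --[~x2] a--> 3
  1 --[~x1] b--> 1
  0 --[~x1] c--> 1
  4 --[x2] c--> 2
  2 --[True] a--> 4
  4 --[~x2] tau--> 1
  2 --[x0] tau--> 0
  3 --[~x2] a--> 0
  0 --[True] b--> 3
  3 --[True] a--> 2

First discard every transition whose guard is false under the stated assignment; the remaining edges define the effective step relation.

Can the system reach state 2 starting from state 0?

After dropping false guards: 5 live edges.
L0 = {0}
L1 = {3}  now seen {0,3}
L2 = {2}  now seen {0,2,3}
L3 = {4}  now seen {0,2,3,4}
R = {0,2,3,4}
Path to 2: b·a

Answer: REACHABLE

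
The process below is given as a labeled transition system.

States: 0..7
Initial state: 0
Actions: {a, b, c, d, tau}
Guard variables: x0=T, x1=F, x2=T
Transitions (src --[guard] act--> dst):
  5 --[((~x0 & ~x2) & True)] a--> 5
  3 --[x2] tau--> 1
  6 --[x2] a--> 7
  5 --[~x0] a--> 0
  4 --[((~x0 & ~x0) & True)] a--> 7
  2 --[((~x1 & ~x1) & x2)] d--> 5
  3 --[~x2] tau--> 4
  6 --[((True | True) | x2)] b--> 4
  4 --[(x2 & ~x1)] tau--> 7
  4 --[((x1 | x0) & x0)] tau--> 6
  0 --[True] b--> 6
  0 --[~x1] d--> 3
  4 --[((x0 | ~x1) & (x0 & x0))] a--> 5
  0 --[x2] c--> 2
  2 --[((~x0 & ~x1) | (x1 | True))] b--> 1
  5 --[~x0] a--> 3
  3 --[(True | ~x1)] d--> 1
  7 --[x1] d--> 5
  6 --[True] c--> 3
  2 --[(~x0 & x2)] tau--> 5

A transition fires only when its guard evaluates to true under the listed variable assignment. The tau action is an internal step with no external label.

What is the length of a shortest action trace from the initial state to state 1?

Layered search for 1:
  depth 0: {0}
  depth 1: {2,3,6}
  depth 2: {1,4,5,7}
first hit 1 at d=2 via c·b

Answer: 2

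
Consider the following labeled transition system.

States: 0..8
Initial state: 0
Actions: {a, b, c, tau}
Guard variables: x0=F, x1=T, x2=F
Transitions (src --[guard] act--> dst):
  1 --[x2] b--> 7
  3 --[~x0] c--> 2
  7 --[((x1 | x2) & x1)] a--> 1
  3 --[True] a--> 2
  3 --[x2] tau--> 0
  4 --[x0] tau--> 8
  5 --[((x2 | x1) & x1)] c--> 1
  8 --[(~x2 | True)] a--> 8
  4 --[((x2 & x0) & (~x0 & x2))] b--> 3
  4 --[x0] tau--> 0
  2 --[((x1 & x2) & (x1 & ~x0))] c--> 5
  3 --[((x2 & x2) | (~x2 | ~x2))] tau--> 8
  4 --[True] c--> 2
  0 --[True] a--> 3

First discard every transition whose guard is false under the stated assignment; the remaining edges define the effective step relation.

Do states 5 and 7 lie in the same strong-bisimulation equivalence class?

Answer: NOT BISIMILAR

Trace:
Bisimulation quotient by refinement:
  π0 = {{0,1,2,3,4,5,6,7,8}}
  π1 = {{0,7,8},{1,2,6},{3},{4,5}}
  π2 = {{0},{1,2,6},{3},{4,5},{7},{8}}
6 equivalence class(es) (converged in 3)
5∈{4,5}, 7∈{7}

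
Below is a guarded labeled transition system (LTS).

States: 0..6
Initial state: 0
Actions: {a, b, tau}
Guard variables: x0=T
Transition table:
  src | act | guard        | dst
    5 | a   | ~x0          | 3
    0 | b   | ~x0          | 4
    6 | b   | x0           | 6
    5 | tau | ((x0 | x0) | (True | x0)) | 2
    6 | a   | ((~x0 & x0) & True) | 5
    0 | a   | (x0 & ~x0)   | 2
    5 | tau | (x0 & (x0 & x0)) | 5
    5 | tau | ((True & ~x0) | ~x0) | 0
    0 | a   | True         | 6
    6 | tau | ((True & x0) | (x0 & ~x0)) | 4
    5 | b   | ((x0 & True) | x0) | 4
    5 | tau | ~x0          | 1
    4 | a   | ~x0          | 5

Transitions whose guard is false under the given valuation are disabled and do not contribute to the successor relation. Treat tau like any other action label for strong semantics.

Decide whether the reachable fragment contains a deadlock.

Reachable = {0,4,6}
  0: a→6  [1 out]
  4: ∅  [deadlock]
  6: b→6  tau→4  [2 out]
witness 4: a·tau

Answer: DEADLOCK at state 4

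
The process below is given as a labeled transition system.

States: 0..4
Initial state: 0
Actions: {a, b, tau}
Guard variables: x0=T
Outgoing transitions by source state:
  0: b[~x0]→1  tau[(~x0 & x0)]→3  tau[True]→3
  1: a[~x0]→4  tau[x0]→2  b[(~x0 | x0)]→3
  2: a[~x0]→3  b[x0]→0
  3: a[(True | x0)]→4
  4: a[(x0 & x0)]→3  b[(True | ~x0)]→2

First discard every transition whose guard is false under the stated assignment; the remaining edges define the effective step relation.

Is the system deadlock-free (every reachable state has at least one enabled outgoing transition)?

Answer: DEADLOCK-FREE

Trace:
Reach set: {0,2,3,4}
  0: tau→3  [1 exit(s)]
  2: b→0  [1 exit(s)]
  3: a→4  [1 exit(s)]
  4: a→3  b→2  [2 exit(s)]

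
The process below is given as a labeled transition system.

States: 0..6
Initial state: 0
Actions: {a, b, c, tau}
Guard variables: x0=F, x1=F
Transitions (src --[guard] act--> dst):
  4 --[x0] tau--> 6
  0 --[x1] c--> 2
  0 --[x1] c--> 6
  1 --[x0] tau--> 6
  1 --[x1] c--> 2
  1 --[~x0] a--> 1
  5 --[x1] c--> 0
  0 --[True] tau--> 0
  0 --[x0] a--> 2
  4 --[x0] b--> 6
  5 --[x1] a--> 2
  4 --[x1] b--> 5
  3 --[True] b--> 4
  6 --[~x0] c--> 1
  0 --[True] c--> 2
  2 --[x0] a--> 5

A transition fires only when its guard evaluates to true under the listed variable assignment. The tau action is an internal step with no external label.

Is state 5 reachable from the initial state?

Answer: UNREACHABLE

Working:
After dropping false guards: 5 live edges.
depth 0: {0}
depth 1: {2}  total {0,2}
Reach set: {0,2}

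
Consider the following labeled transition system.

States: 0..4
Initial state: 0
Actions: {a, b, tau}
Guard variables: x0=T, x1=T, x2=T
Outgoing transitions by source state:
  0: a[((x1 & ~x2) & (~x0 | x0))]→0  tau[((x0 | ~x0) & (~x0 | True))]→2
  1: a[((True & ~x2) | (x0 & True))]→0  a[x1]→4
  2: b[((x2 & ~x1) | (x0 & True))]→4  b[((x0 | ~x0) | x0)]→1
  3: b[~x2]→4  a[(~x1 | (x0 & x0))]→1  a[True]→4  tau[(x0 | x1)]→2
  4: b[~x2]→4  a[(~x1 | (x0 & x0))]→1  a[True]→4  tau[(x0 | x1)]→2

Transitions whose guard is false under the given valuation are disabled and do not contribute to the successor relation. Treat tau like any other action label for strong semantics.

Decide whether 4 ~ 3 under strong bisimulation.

Answer: BISIMILAR

Working:
Bisimulation quotient by refinement:
  round 0: {{0,1,2,3,4}}
  round 1: {{0},{1},{2},{3,4}}
Fixed point at round 2; 4 class(es).
class of 4: {3,4}; class of 3: {3,4}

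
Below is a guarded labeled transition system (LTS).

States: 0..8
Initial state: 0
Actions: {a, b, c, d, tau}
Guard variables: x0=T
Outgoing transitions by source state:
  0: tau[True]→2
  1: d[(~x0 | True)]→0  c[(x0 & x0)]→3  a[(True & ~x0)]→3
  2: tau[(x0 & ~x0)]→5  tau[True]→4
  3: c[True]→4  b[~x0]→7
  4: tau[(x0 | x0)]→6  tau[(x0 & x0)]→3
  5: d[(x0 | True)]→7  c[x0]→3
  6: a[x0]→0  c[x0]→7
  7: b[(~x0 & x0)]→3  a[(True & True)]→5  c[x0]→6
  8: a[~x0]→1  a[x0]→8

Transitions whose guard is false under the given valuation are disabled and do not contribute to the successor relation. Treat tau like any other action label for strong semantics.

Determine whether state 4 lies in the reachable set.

Guard filter leaves 14 enabled edge(s).
Layer 0: {0}
Layer 1: {2}  total {0,2}
Layer 2: {4}  total {0,2,4}
Layer 3: {3,6}  total {0,2,3,4,6}
Layer 4: {7}  total {0,2,3,4,6,7}
Layer 5: {5}  total {0,2,3,4,5,6,7}
R = {0,2,3,4,5,6,7}
witness 4: tau·tau

Answer: REACHABLE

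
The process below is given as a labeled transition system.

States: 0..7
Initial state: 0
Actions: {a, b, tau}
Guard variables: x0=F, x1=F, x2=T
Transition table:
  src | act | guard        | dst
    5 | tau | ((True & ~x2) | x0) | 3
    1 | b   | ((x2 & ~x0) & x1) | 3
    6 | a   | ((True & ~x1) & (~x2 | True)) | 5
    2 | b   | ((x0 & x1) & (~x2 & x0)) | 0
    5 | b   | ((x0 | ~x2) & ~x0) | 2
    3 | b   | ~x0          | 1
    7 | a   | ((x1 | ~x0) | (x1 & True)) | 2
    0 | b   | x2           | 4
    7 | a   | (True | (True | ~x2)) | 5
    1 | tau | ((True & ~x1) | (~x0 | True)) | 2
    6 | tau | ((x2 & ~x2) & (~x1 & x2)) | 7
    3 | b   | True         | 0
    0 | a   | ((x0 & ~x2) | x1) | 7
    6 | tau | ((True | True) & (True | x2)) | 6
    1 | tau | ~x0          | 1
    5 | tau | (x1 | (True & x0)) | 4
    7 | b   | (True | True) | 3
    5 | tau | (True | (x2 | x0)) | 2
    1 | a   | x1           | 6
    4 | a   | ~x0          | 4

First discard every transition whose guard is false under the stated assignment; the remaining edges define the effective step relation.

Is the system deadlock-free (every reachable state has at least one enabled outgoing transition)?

Answer: DEADLOCK-FREE

Analysis:
Reachable = {0,4}
  0: b→4  [1 exit(s)]
  4: a→4  [1 exit(s)]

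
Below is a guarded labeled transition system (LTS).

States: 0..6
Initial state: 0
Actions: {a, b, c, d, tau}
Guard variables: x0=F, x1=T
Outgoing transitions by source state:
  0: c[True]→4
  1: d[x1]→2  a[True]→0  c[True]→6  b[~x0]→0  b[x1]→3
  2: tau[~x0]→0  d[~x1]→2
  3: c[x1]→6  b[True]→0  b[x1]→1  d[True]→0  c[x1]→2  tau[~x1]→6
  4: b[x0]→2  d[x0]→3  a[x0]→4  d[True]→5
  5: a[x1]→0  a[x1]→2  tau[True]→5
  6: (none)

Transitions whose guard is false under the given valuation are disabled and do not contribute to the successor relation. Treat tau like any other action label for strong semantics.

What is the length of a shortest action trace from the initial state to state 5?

BFS to 5:
  L0 = {0}
  L1 = {4}
  L2 = {5}
first hit 5 at d=2 via c·d

Answer: 2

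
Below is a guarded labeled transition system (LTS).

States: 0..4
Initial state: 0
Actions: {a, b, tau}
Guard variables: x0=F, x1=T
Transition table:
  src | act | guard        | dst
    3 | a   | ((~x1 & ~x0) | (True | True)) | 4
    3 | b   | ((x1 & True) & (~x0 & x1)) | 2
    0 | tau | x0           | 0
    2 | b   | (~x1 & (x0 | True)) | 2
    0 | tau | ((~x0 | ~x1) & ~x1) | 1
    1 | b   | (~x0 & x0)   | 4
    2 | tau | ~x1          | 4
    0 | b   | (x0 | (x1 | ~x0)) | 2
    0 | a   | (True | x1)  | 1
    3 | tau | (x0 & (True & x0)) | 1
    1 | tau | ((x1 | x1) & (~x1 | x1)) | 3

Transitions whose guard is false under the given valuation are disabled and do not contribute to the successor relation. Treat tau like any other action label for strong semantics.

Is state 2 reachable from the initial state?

Guard filter leaves 5 enabled edge(s).
L0 = {0}
L1 = {1,2}  now seen {0,1,2}
L2 = {3}  now seen {0,1,2,3}
L3 = {4}  now seen {0,1,2,3,4}
R = {0,1,2,3,4}
trace reaching 2: b

Answer: REACHABLE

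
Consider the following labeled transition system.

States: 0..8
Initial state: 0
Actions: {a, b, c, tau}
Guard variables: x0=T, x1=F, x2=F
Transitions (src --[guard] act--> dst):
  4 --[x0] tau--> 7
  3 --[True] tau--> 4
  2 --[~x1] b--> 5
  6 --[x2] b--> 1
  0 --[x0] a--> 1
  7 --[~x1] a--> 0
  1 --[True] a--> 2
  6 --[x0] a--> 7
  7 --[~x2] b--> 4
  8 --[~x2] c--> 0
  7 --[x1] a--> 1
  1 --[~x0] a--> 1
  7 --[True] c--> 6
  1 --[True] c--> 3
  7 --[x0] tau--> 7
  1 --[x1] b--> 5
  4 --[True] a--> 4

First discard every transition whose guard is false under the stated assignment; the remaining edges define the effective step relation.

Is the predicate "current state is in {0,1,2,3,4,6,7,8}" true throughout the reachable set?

Safe = {0,1,2,3,4,6,7,8}
Reach set: {0,1,2,3,4,5,6,7}
  0: safe
  1: safe
  2: safe
  3: safe
  4: safe
  5: outside
  6: safe
  7: safe
reach 5 via a·a·b — violates

Answer: INVARIANT VIOLATED at state 5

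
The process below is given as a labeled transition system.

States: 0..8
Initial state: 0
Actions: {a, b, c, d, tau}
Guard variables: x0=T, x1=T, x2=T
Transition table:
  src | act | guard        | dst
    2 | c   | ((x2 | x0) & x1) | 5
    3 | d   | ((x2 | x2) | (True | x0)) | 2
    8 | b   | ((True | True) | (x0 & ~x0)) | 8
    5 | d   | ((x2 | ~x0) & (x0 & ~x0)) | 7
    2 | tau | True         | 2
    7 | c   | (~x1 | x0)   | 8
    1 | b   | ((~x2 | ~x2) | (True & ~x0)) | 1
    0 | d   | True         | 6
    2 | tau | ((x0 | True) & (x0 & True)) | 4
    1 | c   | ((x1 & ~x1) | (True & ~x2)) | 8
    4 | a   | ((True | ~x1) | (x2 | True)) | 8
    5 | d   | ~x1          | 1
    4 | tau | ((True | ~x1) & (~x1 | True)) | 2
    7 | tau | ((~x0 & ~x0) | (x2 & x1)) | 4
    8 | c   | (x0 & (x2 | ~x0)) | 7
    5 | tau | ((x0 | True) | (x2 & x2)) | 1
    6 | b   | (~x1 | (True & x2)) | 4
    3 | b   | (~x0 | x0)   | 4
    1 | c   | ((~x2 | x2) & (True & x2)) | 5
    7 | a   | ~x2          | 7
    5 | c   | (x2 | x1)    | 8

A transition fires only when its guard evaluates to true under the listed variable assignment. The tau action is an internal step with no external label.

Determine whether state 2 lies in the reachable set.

Guard filter leaves 16 enabled edge(s).
L0 = {0}
L1 = {6}  now seen {0,6}
L2 = {4}  now seen {0,4,6}
L3 = {2,8}  now seen {0,2,4,6,8}
L4 = {5,7}  now seen {0,2,4,5,6,7,8}
L5 = {1}  now seen {0,1,2,4,5,6,7,8}
Reach set: {0,1,2,4,5,6,7,8}
Path to 2: d·b·tau

Answer: REACHABLE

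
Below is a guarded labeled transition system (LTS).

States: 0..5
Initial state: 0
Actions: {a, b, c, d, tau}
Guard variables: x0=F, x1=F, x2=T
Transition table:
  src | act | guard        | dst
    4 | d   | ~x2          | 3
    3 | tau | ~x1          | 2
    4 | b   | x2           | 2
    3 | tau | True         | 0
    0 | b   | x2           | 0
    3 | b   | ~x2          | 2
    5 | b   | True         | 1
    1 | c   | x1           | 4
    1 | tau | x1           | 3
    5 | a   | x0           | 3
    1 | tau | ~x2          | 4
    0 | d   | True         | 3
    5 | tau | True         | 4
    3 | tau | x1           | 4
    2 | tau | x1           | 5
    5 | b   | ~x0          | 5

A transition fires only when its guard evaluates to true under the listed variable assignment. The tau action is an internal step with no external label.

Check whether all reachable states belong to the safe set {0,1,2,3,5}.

Allowed set {0,1,2,3,5}
R = {0,2,3}
  0: ok
  2: ok
  3: ok

Answer: INVARIANT HOLDS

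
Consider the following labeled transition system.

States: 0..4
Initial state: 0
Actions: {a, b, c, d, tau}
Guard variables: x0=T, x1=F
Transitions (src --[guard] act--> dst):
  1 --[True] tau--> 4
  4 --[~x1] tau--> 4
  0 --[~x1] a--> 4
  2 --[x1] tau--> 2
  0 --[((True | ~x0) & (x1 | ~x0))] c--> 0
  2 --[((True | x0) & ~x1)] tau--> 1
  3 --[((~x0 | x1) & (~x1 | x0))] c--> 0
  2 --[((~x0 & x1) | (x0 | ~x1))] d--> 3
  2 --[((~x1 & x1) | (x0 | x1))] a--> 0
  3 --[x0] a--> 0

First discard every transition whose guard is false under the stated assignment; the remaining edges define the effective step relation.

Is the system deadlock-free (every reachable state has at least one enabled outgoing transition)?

Reach set: {0,4}
  0: a→4  [1 exit(s)]
  4: tau→4  [1 exit(s)]

Answer: DEADLOCK-FREE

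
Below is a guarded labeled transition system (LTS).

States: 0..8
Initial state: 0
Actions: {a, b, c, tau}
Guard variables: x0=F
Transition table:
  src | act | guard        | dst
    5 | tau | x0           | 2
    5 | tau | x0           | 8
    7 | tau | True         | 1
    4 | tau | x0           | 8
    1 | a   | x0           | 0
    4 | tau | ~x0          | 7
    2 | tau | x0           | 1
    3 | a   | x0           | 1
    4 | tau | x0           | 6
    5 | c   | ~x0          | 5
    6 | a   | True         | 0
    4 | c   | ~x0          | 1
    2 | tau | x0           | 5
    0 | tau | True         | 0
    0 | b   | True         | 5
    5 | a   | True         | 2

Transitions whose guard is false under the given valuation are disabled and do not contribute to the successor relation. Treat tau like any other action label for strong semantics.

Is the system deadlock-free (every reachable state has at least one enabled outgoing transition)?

Reach set: {0,2,5}
  0: b→5  tau→0  [2 out]
  2: ∅  [STUCK]
  5: a→2  c→5  [2 out]
witness 2: b·a

Answer: DEADLOCK at state 2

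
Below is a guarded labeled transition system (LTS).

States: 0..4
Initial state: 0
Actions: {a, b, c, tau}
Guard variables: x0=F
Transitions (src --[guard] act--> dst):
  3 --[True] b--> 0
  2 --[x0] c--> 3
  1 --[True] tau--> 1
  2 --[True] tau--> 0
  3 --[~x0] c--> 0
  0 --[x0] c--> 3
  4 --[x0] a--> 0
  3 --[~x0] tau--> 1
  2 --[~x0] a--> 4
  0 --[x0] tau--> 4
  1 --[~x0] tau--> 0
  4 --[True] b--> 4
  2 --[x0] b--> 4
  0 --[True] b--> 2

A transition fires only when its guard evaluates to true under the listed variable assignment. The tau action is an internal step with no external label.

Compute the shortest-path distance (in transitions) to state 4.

Breadth-first toward 4:
  Layer 0: {0}
  Layer 1: {2}
  Layer 2: {4}
first hit 4 at d=2 via b·a

Answer: 2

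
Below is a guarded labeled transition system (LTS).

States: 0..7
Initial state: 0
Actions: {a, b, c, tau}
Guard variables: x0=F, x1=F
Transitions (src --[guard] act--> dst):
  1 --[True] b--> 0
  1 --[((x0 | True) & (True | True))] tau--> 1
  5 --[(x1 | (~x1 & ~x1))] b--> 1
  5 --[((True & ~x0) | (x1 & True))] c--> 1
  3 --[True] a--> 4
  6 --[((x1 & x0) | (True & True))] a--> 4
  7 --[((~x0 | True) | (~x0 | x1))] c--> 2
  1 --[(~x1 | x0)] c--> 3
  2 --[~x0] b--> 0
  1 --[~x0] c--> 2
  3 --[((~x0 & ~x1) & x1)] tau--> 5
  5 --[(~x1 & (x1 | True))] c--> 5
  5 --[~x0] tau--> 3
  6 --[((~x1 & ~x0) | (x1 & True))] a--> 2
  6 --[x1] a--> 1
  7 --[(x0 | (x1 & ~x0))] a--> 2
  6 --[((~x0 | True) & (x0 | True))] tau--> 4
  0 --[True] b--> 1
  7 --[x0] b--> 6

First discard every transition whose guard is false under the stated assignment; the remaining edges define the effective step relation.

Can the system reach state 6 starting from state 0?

Answer: UNREACHABLE

Working:
Guard filter leaves 15 enabled edge(s).
depth 0: {0}
depth 1: {1}  now seen {0,1}
depth 2: {2,3}  now seen {0,1,2,3}
depth 3: {4}  now seen {0,1,2,3,4}
Reachable = {0,1,2,3,4}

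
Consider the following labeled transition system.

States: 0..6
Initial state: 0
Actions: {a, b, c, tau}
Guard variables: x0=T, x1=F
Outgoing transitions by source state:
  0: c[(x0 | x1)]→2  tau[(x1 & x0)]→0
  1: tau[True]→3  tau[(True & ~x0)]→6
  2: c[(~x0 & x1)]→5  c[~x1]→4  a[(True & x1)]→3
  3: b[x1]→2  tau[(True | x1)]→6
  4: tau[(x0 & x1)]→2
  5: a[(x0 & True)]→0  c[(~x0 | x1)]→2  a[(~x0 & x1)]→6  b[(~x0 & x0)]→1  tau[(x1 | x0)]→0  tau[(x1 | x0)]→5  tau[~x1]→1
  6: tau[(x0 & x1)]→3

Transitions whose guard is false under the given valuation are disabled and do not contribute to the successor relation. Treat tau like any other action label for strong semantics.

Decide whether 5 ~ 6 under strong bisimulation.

Compute ~ classes (split until stable):
  round 0: {{0,1,2,3,4,5,6}}
  round 1: {{0,2},{1,3},{4,6},{5}}
  round 2: {{0},{1},{2},{3},{4,6},{5}}
stable after 3 split(s): 6 block(s)
class of 5: {5}; class of 6: {4,6}

Answer: NOT BISIMILAR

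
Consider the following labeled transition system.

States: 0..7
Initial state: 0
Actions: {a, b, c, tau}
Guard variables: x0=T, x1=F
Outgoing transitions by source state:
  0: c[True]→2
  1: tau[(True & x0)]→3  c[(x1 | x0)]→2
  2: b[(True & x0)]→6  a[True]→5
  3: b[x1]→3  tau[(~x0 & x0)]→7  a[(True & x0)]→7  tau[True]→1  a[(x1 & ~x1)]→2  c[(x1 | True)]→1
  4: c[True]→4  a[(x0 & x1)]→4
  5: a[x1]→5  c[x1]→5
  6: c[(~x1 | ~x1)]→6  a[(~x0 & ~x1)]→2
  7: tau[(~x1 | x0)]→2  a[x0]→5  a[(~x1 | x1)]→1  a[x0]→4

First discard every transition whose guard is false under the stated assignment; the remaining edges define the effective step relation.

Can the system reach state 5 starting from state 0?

Answer: REACHABLE

Working:
14 transition(s) survive guard evaluation.
L0 = {0}
L1 = {2}  cumulative {0,2}
L2 = {5,6}  cumulative {0,2,5,6}
Reach set: {0,2,5,6}
Path to 5: c·a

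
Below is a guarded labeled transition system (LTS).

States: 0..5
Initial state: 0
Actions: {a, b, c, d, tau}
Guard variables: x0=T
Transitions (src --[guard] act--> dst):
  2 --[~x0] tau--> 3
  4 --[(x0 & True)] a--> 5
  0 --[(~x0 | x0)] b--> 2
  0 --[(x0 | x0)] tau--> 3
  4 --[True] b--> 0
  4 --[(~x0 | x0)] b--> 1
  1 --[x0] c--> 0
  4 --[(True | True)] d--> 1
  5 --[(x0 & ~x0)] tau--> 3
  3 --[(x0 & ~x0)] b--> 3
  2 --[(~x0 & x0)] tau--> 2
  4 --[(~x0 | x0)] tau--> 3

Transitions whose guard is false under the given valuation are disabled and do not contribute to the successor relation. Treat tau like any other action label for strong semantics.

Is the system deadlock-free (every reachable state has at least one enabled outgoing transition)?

Answer: DEADLOCK at state 2

Working:
Reachable = {0,2,3}
  0: b→2  tau→3  [deg 2]
  2: ∅  [deadlock]
  3: ∅  [deadlock]
trace reaching 2: b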